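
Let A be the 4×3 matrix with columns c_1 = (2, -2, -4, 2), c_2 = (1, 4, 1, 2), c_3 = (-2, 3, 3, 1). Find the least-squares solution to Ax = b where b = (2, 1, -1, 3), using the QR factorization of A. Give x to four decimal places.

x = (0.6739, 0.5652, 0.1739)

c_1 = (2, -2, -4, 2); ‖c_1‖ = 5.2915, so q_1 = (0.3780, -0.3780, -0.7559, 0.3780).
q_1·c_2 = 0.3780·1 + (-0.3780)·4 + (-0.7559)·1 + 0.3780·2 = -1.1339.
u_2 = c_2 + 1.1339·q_1 = (1.4286, 3.5714, 0.1429, 2.4286).
‖u_2‖ = 4.5513, so q_2 = (0.3139, 0.7847, 0.0314, 0.5336).
q_1·c_3 = 0.3780·(-2) + (-0.3780)·3 + (-0.7559)·3 + 0.3780·1 = -3.7796; q_2·c_3 = 0.3139·(-2) + 0.7847·3 + 0.0314·3 + 0.5336·1 = 2.3541.
u_3 = c_3 + 3.7796·q_1 − 2.3541·q_2 = (-1.3103, -0.2759, 0.0690, 1.1724).
‖u_3‖ = 1.7811, so q_3 = (-0.7357, -0.1549, 0.0387, 0.6582).
Qᵀb = (2.2678, 2.9819, 0.3098).
Back-substitute: x_3 = 0.3098/1.7811 = 0.1739.
x_2 = (2.9819 − 2.3541·0.1739)/4.5513 = 0.5652.
x_1 = (2.2678 + 1.1339·0.5652 + 3.7796·0.1739)/5.2915 = 0.6739.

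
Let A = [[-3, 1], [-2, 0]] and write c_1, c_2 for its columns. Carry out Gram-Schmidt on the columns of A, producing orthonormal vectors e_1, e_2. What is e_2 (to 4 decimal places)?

e_1 = c_1/‖c_1‖ = (-3, -2)/3.6056 = (-0.8321, -0.5547).
r_{12} = e_1·c_2 = -0.8321.
u_2 = c_2 + 0.8321·e_1 = (0.3077, -0.4615).
‖u_2‖ = 0.5547, so e_2 = (0.5547, -0.8321).

e_2 = (0.5547, -0.8321)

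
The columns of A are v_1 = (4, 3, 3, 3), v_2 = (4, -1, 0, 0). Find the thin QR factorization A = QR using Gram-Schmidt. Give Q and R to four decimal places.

q_1 = v_1/‖v_1‖ = (4, 3, 3, 3)/6.5574 = (0.6100, 0.4575, 0.4575, 0.4575).
r_{12} = q_1·v_2 = 1.9825.
u_2 = v_2 − 1.9825·q_1 = (2.7907, -1.9070, -0.9070, -0.9070).
‖u_2‖ = 3.6152, so q_2 = (0.7719, -0.5275, -0.2509, -0.2509).

Q = [[0.6100, 0.7719], [0.4575, -0.5275], [0.4575, -0.2509], [0.4575, -0.2509]], R = [[6.5574, 1.9825], [0.0000, 3.6152]]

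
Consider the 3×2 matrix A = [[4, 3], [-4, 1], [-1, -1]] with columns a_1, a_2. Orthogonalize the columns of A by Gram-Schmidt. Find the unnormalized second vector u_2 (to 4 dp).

u_2 = (1.9091, 2.0909, -0.7273)

e_1 = a_1/‖a_1‖ = (4, -4, -1)/5.7446 = (0.6963, -0.6963, -0.1741).
r_{12} = e_1·a_2 = 1.5667.
u_2 = a_2 − 1.5667·e_1 = (1.9091, 2.0909, -0.7273).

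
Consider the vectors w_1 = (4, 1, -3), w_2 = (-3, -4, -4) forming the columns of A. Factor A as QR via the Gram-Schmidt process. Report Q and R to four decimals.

w_1 = (4, 1, -3); ‖w_1‖ = 5.0990, so e_1 = (0.7845, 0.1961, -0.5883).
e_1·w_2 = 0.7845·(-3) + 0.1961·(-4) + (-0.5883)·(-4) = -0.7845.
u_2 = w_2 + 0.7845·e_1 = (-2.3846, -3.8462, -4.4615).
‖u_2‖ = 6.3549, so e_2 = (-0.3752, -0.6052, -0.7021).

Q = [[0.7845, -0.3752], [0.1961, -0.6052], [-0.5883, -0.7021]], R = [[5.0990, -0.7845], [0.0000, 6.3549]]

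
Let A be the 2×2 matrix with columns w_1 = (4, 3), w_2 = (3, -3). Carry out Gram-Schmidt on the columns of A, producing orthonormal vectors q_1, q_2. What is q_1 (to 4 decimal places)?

w_1 = (4, 3); ‖w_1‖ = 5.0000, so q_1 = (0.8000, 0.6000).

q_1 = (0.8000, 0.6000)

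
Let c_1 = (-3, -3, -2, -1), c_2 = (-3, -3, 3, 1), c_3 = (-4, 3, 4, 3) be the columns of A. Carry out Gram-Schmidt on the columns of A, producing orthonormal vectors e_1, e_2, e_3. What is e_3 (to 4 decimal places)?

c_1 = (-3, -3, -2, -1); ‖c_1‖ = 4.7958, so e_1 = (-0.6255, -0.6255, -0.4170, -0.2085).
e_1·c_2 = (-0.6255)·(-3) + (-0.6255)·(-3) + (-0.4170)·3 + (-0.2085)·1 = 2.2937.
u_2 = c_2 − 2.2937·e_1 = (-1.5652, -1.5652, 3.9565, 1.4783).
‖u_2‖ = 4.7686, so e_2 = (-0.3282, -0.3282, 0.8297, 0.3100).
e_1·c_3 = (-0.6255)·(-4) + (-0.6255)·3 + (-0.4170)·4 + (-0.2085)·3 = -1.6681; e_2·c_3 = (-0.3282)·(-4) + (-0.3282)·3 + 0.8297·4 + 0.3100·3 = 4.5771.
u_3 = c_3 + 1.6681·e_1 − 4.5771·e_2 = (-3.5411, 3.4589, -0.4933, 1.2333).
‖u_3‖ = 5.1252, so e_3 = (-0.6909, 0.6749, -0.0963, 0.2406).

e_3 = (-0.6909, 0.6749, -0.0963, 0.2406)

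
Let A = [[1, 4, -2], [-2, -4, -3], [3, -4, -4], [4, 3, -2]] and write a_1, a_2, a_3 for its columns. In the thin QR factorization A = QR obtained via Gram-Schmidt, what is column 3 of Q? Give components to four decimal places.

a_1 = (1, -2, 3, 4); ‖a_1‖ = 5.4772, so q_1 = (0.1826, -0.3651, 0.5477, 0.7303).
q_1·a_2 = 0.1826·4 + (-0.3651)·(-4) + 0.5477·(-4) + 0.7303·3 = 2.1909.
u_2 = a_2 − 2.1909·q_1 = (3.6000, -3.2000, -5.2000, 1.4000).
‖u_2‖ = 7.2250, so q_2 = (0.4983, -0.4429, -0.7197, 0.1938).
q_1·a_3 = 0.1826·(-2) + (-0.3651)·(-3) + 0.5477·(-4) + 0.7303·(-2) = -2.9212; q_2·a_3 = 0.4983·(-2) + (-0.4429)·(-3) + (-0.7197)·(-4) + 0.1938·(-2) = 2.8235.
u_3 = a_3 + 2.9212·q_1 − 2.8235·q_2 = (-2.8736, -2.8161, -0.3678, -0.4138).
‖u_3‖ = 4.0613, so q_3 = (-0.7075, -0.6934, -0.0906, -0.1019).

q_3 = (-0.7075, -0.6934, -0.0906, -0.1019)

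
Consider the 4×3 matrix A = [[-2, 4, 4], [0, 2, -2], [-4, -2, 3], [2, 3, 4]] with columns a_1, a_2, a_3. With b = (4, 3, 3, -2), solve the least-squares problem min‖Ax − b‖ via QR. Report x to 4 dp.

a_1 = (-2, 0, -4, 2); ‖a_1‖ = 4.8990, so e_1 = (-0.4082, 0.0000, -0.8165, 0.4082).
e_1·a_2 = (-0.4082)·4 + 0.0000·2 + (-0.8165)·(-2) + 0.4082·3 = 1.2247.
u_2 = a_2 − 1.2247·e_1 = (4.5000, 2.0000, -1.0000, 2.5000).
‖u_2‖ = 5.6125, so e_2 = (0.8018, 0.3563, -0.1782, 0.4454).
e_1·a_3 = (-0.4082)·4 + 0.0000·(-2) + (-0.8165)·3 + 0.4082·4 = -2.4495; e_2·a_3 = 0.8018·4 + 0.3563·(-2) + (-0.1782)·3 + 0.4454·4 = 3.7417.
u_3 = a_3 + 2.4495·e_1 − 3.7417·e_2 = (0.0000, -3.3333, 1.6667, 3.3333).
‖u_3‖ = 5.0000, so e_3 = (0.0000, -0.6667, 0.3333, 0.6667).
Qᵀb = (-4.8990, 2.8508, -2.3333).
Back-substitute: x_3 = -2.3333/5.0000 = -0.4667.
x_2 = (2.8508 − 3.7417·(-0.4667))/5.6125 = 0.8190.
x_1 = (-4.8990 − 1.2247·0.8190 + 2.4495·(-0.4667))/4.8990 = -1.4381.

x = (-1.4381, 0.8190, -0.4667)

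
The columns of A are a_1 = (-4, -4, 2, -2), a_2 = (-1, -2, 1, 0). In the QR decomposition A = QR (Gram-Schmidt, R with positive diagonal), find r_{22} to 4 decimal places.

r_{22} = 1.0488

a_1 = (-4, -4, 2, -2); ‖a_1‖ = 6.3246, so q_1 = (-0.6325, -0.6325, 0.3162, -0.3162).
q_1·a_2 = (-0.6325)·(-1) + (-0.6325)·(-2) + 0.3162·1 + (-0.3162)·0 = 2.2136.
u_2 = a_2 − 2.2136·q_1 = (0.4000, -0.6000, 0.3000, 0.7000).
r_{22} = ‖u_2‖ = 1.0488.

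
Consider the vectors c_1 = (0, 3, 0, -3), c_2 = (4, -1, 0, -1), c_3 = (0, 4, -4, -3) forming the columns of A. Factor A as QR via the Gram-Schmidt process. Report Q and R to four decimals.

q_1 = c_1/‖c_1‖ = (0, 3, 0, -3)/4.2426 = (0.0000, 0.7071, 0.0000, -0.7071).
r_{12} = q_1·c_2 = 0.0000.
u_2 = c_2 + 0.0000·q_1 = (4.0000, -1.0000, 0.0000, -1.0000).
‖u_2‖ = 4.2426, so q_2 = (0.9428, -0.2357, 0.0000, -0.2357).
r_{13} = q_1·c_3 = 4.9497; r_{23} = q_2·c_3 = -0.2357.
u_3 = c_3 − 4.9497·q_1 + 0.2357·q_2 = (0.2222, 0.4444, -4.0000, 0.4444).
‖u_3‖ = 4.0552, so q_3 = (0.0548, 0.1096, -0.9864, 0.1096).

Q = [[0.0000, 0.9428, 0.0548], [0.7071, -0.2357, 0.1096], [0.0000, 0.0000, -0.9864], [-0.7071, -0.2357, 0.1096]], R = [[4.2426, 0.0000, 4.9497], [0.0000, 4.2426, -0.2357], [0.0000, 0.0000, 4.0552]]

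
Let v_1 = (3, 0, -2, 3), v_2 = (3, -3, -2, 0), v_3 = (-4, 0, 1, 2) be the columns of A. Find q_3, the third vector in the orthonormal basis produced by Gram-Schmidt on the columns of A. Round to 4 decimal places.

q_3 = (-0.6082, -0.5589, -0.0740, 0.5589)

v_1 = (3, 0, -2, 3); ‖v_1‖ = 4.6904, so q_1 = (0.6396, 0.0000, -0.4264, 0.6396).
q_1·v_2 = 0.6396·3 + 0.0000·(-3) + (-0.4264)·(-2) + 0.6396·0 = 2.7716.
u_2 = v_2 − 2.7716·q_1 = (1.2273, -3.0000, -0.8182, -1.7727).
‖u_2‖ = 3.7839, so q_2 = (0.3243, -0.7928, -0.2162, -0.4685).
q_1·v_3 = 0.6396·(-4) + 0.0000·0 + (-0.4264)·1 + 0.6396·2 = -1.7056; q_2·v_3 = 0.3243·(-4) + (-0.7928)·0 + (-0.2162)·1 + (-0.4685)·2 = -2.4505.
u_3 = v_3 + 1.7056·q_1 + 2.4505·q_2 = (-2.1143, -1.9429, -0.2571, 1.9429).
‖u_3‖ = 3.4765, so q_3 = (-0.6082, -0.5589, -0.0740, 0.5589).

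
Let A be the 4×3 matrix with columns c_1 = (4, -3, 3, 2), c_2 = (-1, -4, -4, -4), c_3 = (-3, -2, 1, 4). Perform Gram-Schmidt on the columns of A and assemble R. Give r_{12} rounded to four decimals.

c_1 = (4, -3, 3, 2); ‖c_1‖ = 6.1644, so e_1 = (0.6489, -0.4867, 0.4867, 0.3244).
r_{12} = e_1·c_2 = -1.9467.

r_{12} = -1.9467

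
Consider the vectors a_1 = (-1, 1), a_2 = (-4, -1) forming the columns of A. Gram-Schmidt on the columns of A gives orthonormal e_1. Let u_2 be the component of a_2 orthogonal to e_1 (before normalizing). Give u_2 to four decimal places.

u_2 = (-2.5000, -2.5000)

e_1 = a_1/‖a_1‖ = (-1, 1)/1.4142 = (-0.7071, 0.7071).
r_{12} = e_1·a_2 = 2.1213.
u_2 = a_2 − 2.1213·e_1 = (-2.5000, -2.5000).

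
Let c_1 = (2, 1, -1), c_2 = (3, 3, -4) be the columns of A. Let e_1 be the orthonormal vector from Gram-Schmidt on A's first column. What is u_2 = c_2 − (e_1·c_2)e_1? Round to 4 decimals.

e_1 = c_1/‖c_1‖ = (2, 1, -1)/2.4495 = (0.8165, 0.4082, -0.4082).
r_{12} = e_1·c_2 = 5.3072.
u_2 = c_2 − 5.3072·e_1 = (-1.3333, 0.8333, -1.8333).

u_2 = (-1.3333, 0.8333, -1.8333)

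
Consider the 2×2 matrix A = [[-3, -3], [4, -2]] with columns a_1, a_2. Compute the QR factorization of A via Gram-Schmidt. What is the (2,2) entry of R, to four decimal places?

r_{22} = 3.6000

a_1 = (-3, 4); ‖a_1‖ = 5.0000, so e_1 = (-0.6000, 0.8000).
e_1·a_2 = (-0.6000)·(-3) + 0.8000·(-2) = 0.2000.
u_2 = a_2 − 0.2000·e_1 = (-2.8800, -2.1600).
r_{22} = ‖u_2‖ = 3.6000.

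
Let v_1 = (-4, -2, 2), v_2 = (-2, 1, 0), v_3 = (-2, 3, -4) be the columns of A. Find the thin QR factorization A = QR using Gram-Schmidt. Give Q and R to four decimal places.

Q = [[-0.8165, -0.5345, -0.2182], [-0.4082, 0.8018, -0.4364], [0.4082, -0.2673, -0.8729]], R = [[4.8990, 1.2247, -1.2247], [0.0000, 1.8708, 4.5434], [0.0000, 0.0000, 2.6186]]

v_1 = (-4, -2, 2); ‖v_1‖ = 4.8990, so q_1 = (-0.8165, -0.4082, 0.4082).
q_1·v_2 = (-0.8165)·(-2) + (-0.4082)·1 + 0.4082·0 = 1.2247.
u_2 = v_2 − 1.2247·q_1 = (-1.0000, 1.5000, -0.5000).
‖u_2‖ = 1.8708, so q_2 = (-0.5345, 0.8018, -0.2673).
q_1·v_3 = (-0.8165)·(-2) + (-0.4082)·3 + 0.4082·(-4) = -1.2247; q_2·v_3 = (-0.5345)·(-2) + 0.8018·3 + (-0.2673)·(-4) = 4.5434.
u_3 = v_3 + 1.2247·q_1 − 4.5434·q_2 = (-0.5714, -1.1429, -2.2857).
‖u_3‖ = 2.6186, so q_3 = (-0.2182, -0.4364, -0.8729).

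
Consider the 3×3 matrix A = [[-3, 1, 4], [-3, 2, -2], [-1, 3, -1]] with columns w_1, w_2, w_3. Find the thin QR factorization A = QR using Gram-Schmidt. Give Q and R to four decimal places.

q_1 = w_1/‖w_1‖ = (-3, -3, -1)/4.3589 = (-0.6882, -0.6882, -0.2294).
r_{12} = q_1·w_2 = -2.7530.
u_2 = w_2 + 2.7530·q_1 = (-0.8947, 0.1053, 2.3684).
‖u_2‖ = 2.5340, so q_2 = (-0.3531, 0.0415, 0.9347).
r_{13} = q_1·w_3 = -1.1471; r_{23} = q_2·w_3 = -2.4301.
u_3 = w_3 + 1.1471·q_1 + 2.4301·q_2 = (2.3525, -2.6885, 1.0082).
‖u_3‖ = 3.7120, so q_3 = (0.6338, -0.7243, 0.2716).

Q = [[-0.6882, -0.3531, 0.6338], [-0.6882, 0.0415, -0.7243], [-0.2294, 0.9347, 0.2716]], R = [[4.3589, -2.7530, -1.1471], [0.0000, 2.5340, -2.4301], [0.0000, 0.0000, 3.7120]]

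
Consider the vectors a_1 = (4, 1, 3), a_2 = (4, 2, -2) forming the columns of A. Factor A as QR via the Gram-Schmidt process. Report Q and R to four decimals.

Q = [[0.7845, 0.5013], [0.1961, 0.3581], [0.5883, -0.7877]], R = [[5.0990, 2.3534], [0.0000, 4.2967]]

a_1 = (4, 1, 3); ‖a_1‖ = 5.0990, so q_1 = (0.7845, 0.1961, 0.5883).
q_1·a_2 = 0.7845·4 + 0.1961·2 + 0.5883·(-2) = 2.3534.
u_2 = a_2 − 2.3534·q_1 = (2.1538, 1.5385, -3.3846).
‖u_2‖ = 4.2967, so q_2 = (0.5013, 0.3581, -0.7877).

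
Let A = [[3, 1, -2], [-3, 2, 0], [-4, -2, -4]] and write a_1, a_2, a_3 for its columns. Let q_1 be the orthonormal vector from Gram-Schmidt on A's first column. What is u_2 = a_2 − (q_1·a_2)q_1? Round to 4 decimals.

u_2 = (0.5588, 2.4412, -1.4118)

a_1 = (3, -3, -4); ‖a_1‖ = 5.8310, so q_1 = (0.5145, -0.5145, -0.6860).
q_1·a_2 = 0.5145·1 + (-0.5145)·2 + (-0.6860)·(-2) = 0.8575.
u_2 = a_2 − 0.8575·q_1 = (0.5588, 2.4412, -1.4118).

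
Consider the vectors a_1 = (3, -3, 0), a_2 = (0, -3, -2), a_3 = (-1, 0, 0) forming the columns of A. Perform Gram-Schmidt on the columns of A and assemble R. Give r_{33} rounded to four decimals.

e_1 = a_1/‖a_1‖ = (3, -3, 0)/4.2426 = (0.7071, -0.7071, 0.0000).
r_{12} = e_1·a_2 = 2.1213.
u_2 = a_2 − 2.1213·e_1 = (-1.5000, -1.5000, -2.0000).
‖u_2‖ = 2.9155, so e_2 = (-0.5145, -0.5145, -0.6860).
r_{13} = e_1·a_3 = -0.7071; r_{23} = e_2·a_3 = 0.5145.
u_3 = a_3 + 0.7071·e_1 − 0.5145·e_2 = (-0.2353, -0.2353, 0.3529).
r_{33} = ‖u_3‖ = 0.4851.

r_{33} = 0.4851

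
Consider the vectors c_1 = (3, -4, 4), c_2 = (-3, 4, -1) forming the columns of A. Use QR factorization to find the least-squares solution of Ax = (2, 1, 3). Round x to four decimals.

x = (0.9733, 0.8933)

q_1 = c_1/‖c_1‖ = (3, -4, 4)/6.4031 = (0.4685, -0.6247, 0.6247).
r_{12} = q_1·c_2 = -4.5290.
u_2 = c_2 + 4.5290·q_1 = (-0.8780, 1.1707, 1.8293).
‖u_2‖ = 2.3426, so q_2 = (-0.3748, 0.4998, 0.7809).
Qᵀb = (2.1864, 2.0927).
Back-substitute: x_2 = 2.0927/2.3426 = 0.8933.
x_1 = (2.1864 + 4.5290·0.8933)/6.4031 = 0.9733.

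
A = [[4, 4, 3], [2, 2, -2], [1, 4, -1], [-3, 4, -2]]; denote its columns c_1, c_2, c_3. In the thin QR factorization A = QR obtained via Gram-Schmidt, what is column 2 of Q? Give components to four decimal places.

c_1 = (4, 2, 1, -3); ‖c_1‖ = 5.4772, so e_1 = (0.7303, 0.3651, 0.1826, -0.5477).
e_1·c_2 = 0.7303·4 + 0.3651·2 + 0.1826·4 + (-0.5477)·4 = 2.1909.
u_2 = c_2 − 2.1909·e_1 = (2.4000, 1.2000, 3.6000, 5.2000).
‖u_2‖ = 6.8702, so e_2 = (0.3493, 0.1747, 0.5240, 0.7569).

e_2 = (0.3493, 0.1747, 0.5240, 0.7569)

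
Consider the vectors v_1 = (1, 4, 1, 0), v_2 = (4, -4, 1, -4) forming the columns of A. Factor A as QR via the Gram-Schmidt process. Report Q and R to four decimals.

Q = [[0.2357, 0.7092], [0.9428, -0.2392], [0.2357, 0.2478], [0.0000, -0.6152]], R = [[4.2426, -2.5927], [0.0000, 6.5021]]

v_1 = (1, 4, 1, 0); ‖v_1‖ = 4.2426, so e_1 = (0.2357, 0.9428, 0.2357, 0.0000).
e_1·v_2 = 0.2357·4 + 0.9428·(-4) + 0.2357·1 + 0.0000·(-4) = -2.5927.
u_2 = v_2 + 2.5927·e_1 = (4.6111, -1.5556, 1.6111, -4.0000).
‖u_2‖ = 6.5021, so e_2 = (0.7092, -0.2392, 0.2478, -0.6152).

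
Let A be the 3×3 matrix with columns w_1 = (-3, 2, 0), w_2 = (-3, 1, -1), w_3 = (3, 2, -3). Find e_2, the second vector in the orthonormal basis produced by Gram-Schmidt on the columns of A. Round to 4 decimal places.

e_2 = (-0.3548, -0.5322, -0.7687)

w_1 = (-3, 2, 0); ‖w_1‖ = 3.6056, so e_1 = (-0.8321, 0.5547, 0.0000).
e_1·w_2 = (-0.8321)·(-3) + 0.5547·1 + 0.0000·(-1) = 3.0509.
u_2 = w_2 − 3.0509·e_1 = (-0.4615, -0.6923, -1.0000).
‖u_2‖ = 1.3009, so e_2 = (-0.3548, -0.5322, -0.7687).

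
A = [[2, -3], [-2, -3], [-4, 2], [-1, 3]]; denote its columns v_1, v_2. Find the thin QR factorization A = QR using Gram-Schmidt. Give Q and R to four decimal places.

Q = [[0.4000, -0.4145], [-0.4000, -0.7586], [-0.8000, 0.0469], [-0.2000, 0.5005]], R = [[5.0000, -2.2000], [0.0000, 5.1147]]

q_1 = v_1/‖v_1‖ = (2, -2, -4, -1)/5.0000 = (0.4000, -0.4000, -0.8000, -0.2000).
r_{12} = q_1·v_2 = -2.2000.
u_2 = v_2 + 2.2000·q_1 = (-2.1200, -3.8800, 0.2400, 2.5600).
‖u_2‖ = 5.1147, so q_2 = (-0.4145, -0.7586, 0.0469, 0.5005).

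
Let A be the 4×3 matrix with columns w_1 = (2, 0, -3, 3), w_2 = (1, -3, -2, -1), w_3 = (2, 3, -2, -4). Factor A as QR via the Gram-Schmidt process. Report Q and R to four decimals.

Q = [[0.4264, 0.1465, 0.3717], [0.0000, -0.8057, 0.5800], [-0.6396, -0.3540, -0.3735], [0.6396, -0.4517, -0.6213]], R = [[4.6904, 1.0660, -0.4264], [0.0000, 3.7234, 0.3907], [0.0000, 0.0000, 5.7154]]

w_1 = (2, 0, -3, 3); ‖w_1‖ = 4.6904, so q_1 = (0.4264, 0.0000, -0.6396, 0.6396).
q_1·w_2 = 0.4264·1 + 0.0000·(-3) + (-0.6396)·(-2) + 0.6396·(-1) = 1.0660.
u_2 = w_2 − 1.0660·q_1 = (0.5455, -3.0000, -1.3182, -1.6818).
‖u_2‖ = 3.7234, so q_2 = (0.1465, -0.8057, -0.3540, -0.4517).
q_1·w_3 = 0.4264·2 + 0.0000·3 + (-0.6396)·(-2) + 0.6396·(-4) = -0.4264; q_2·w_3 = 0.1465·2 + (-0.8057)·3 + (-0.3540)·(-2) + (-0.4517)·(-4) = 0.3907.
u_3 = w_3 + 0.4264·q_1 − 0.3907·q_2 = (2.1246, 3.3148, -2.1344, -3.5508).
‖u_3‖ = 5.7154, so q_3 = (0.3717, 0.5800, -0.3735, -0.6213).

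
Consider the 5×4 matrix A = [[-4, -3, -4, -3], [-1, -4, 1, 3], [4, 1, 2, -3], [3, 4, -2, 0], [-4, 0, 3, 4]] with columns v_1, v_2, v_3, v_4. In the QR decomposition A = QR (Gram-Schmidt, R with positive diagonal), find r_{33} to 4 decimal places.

q_1 = v_1/‖v_1‖ = (-4, -1, 4, 3, -4)/7.6158 = (-0.5252, -0.1313, 0.5252, 0.3939, -0.5252).
r_{12} = q_1·v_2 = 4.2018.
u_2 = v_2 − 4.2018·q_1 = (-0.7931, -3.4483, -1.2069, 2.3448, 2.2069).
‖u_2‖ = 4.9340, so q_2 = (-0.1607, -0.6989, -0.2446, 0.4752, 0.4473).
r_{13} = q_1·v_3 = 0.6565; r_{23} = q_2·v_3 = -0.1538.
u_3 = v_3 − 0.6565·q_1 + 0.1538·q_2 = (-3.6799, 0.9788, 1.6176, -2.1856, 3.4136).
r_{33} = ‖u_3‖ = 5.7918.

r_{33} = 5.7918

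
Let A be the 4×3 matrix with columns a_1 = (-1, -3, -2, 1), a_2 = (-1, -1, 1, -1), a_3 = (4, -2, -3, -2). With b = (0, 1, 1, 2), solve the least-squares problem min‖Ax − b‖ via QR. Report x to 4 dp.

e_1 = a_1/‖a_1‖ = (-1, -3, -2, 1)/3.8730 = (-0.2582, -0.7746, -0.5164, 0.2582).
r_{12} = e_1·a_2 = 0.2582.
u_2 = a_2 − 0.2582·e_1 = (-0.9333, -0.8000, 1.1333, -1.0667).
‖u_2‖ = 1.9833, so e_2 = (-0.4706, -0.4034, 0.5714, -0.5378).
r_{13} = e_1·a_3 = 1.5492; r_{23} = e_2·a_3 = -1.7143.
u_3 = a_3 − 1.5492·e_1 + 1.7143·e_2 = (3.5932, -1.4915, -1.2203, -3.3220).
‖u_3‖ = 5.2594, so e_3 = (0.6832, -0.2836, -0.2320, -0.6316).
Qᵀb = (-0.7746, -0.9076, -1.7789).
Back-substitute: x_3 = -1.7789/5.2594 = -0.3382.
x_2 = (-0.9076 + 1.7143·(-0.3382))/1.9833 = -0.7500.
x_1 = (-0.7746 − 0.2582·(-0.7500) − 1.5492·(-0.3382))/3.8730 = -0.0147.

x = (-0.0147, -0.7500, -0.3382)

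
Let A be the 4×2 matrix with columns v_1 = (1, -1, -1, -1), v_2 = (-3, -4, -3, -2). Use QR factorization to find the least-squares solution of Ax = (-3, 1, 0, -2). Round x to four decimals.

q_1 = v_1/‖v_1‖ = (1, -1, -1, -1)/2.0000 = (0.5000, -0.5000, -0.5000, -0.5000).
r_{12} = q_1·v_2 = 3.0000.
u_2 = v_2 − 3.0000·q_1 = (-4.5000, -2.5000, -1.5000, -0.5000).
‖u_2‖ = 5.3852, so q_2 = (-0.8356, -0.4642, -0.2785, -0.0928).
Qᵀb = (-1.0000, 2.2283).
Back-substitute: x_2 = 2.2283/5.3852 = 0.4138.
x_1 = (-1.0000 − 3.0000·0.4138)/2.0000 = -1.1207.

x = (-1.1207, 0.4138)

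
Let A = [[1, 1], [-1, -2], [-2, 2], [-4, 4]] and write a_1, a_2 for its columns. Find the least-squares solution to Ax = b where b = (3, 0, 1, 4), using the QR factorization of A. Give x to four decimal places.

a_1 = (1, -1, -2, -4); ‖a_1‖ = 4.6904, so q_1 = (0.2132, -0.2132, -0.4264, -0.8528).
q_1·a_2 = 0.2132·1 + (-0.2132)·(-2) + (-0.4264)·2 + (-0.8528)·4 = -3.6244.
u_2 = a_2 + 3.6244·q_1 = (1.7727, -2.7727, 0.4545, 0.9091).
‖u_2‖ = 3.4444, so q_2 = (0.5147, -0.8050, 0.1320, 0.2639).
Qᵀb = (-3.1980, 2.7317).
Back-substitute: x_2 = 2.7317/3.4444 = 0.7931.
x_1 = (-3.1980 + 3.6244·0.7931)/4.6904 = -0.0690.

x = (-0.0690, 0.7931)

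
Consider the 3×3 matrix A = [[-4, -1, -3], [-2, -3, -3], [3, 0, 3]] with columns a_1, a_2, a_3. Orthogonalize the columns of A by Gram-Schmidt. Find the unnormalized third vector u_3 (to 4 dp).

a_1 = (-4, -2, 3); ‖a_1‖ = 5.3852, so e_1 = (-0.7428, -0.3714, 0.5571).
e_1·a_2 = (-0.7428)·(-1) + (-0.3714)·(-3) + 0.5571·0 = 1.8570.
u_2 = a_2 − 1.8570·e_1 = (0.3793, -2.3103, -1.0345).
‖u_2‖ = 2.5596, so e_2 = (0.1482, -0.9026, -0.4042).
e_1·a_3 = (-0.7428)·(-3) + (-0.3714)·(-3) + 0.5571·3 = 5.0138; e_2·a_3 = 0.1482·(-3) + (-0.9026)·(-3) + (-0.4042)·3 = 1.0508.
u_3 = a_3 − 5.0138·e_1 − 1.0508·e_2 = (0.5684, -0.1895, 0.6316).

u_3 = (0.5684, -0.1895, 0.6316)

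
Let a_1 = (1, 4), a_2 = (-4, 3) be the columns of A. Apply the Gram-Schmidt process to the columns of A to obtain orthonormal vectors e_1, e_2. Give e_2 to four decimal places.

e_1 = a_1/‖a_1‖ = (1, 4)/4.1231 = (0.2425, 0.9701).
r_{12} = e_1·a_2 = 1.9403.
u_2 = a_2 − 1.9403·e_1 = (-4.4706, 1.1176).
‖u_2‖ = 4.6082, so e_2 = (-0.9701, 0.2425).

e_2 = (-0.9701, 0.2425)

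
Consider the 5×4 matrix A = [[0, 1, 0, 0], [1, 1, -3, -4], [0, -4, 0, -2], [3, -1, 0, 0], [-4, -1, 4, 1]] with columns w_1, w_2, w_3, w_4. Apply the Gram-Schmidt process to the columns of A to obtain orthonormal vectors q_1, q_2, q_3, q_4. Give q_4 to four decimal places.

q_4 = (-0.2303, -0.6868, 0.0140, -0.4579, -0.5151)

w_1 = (0, 1, 0, 3, -4); ‖w_1‖ = 5.0990, so q_1 = (0.0000, 0.1961, 0.0000, 0.5883, -0.7845).
q_1·w_2 = 0.0000·1 + 0.1961·1 + 0.0000·(-4) + 0.5883·(-1) + (-0.7845)·(-1) = 0.3922.
u_2 = w_2 − 0.3922·q_1 = (1.0000, 0.9231, -4.0000, -1.2308, -0.6923).
‖u_2‖ = 4.4549, so q_2 = (0.2245, 0.2072, -0.8979, -0.2763, -0.1554).
q_1·w_3 = 0.0000·0 + 0.1961·(-3) + 0.0000·0 + 0.5883·0 + (-0.7845)·4 = -3.7262; q_2·w_3 = 0.2245·0 + 0.2072·(-3) + (-0.8979)·0 + (-0.2763)·0 + (-0.1554)·4 = -1.2432.
u_3 = w_3 + 3.7262·q_1 + 1.2432·q_2 = (0.2791, -2.0116, -1.1163, 1.8488, 0.8837).
‖u_3‖ = 3.0935, so q_3 = (0.0902, -0.6503, -0.3608, 0.5977, 0.2857).
q_1·w_4 = 0.0000·0 + 0.1961·(-4) + 0.0000·(-2) + 0.5883·0 + (-0.7845)·1 = -1.5689; q_2·w_4 = 0.2245·0 + 0.2072·(-4) + (-0.8979)·(-2) + (-0.2763)·0 + (-0.1554)·1 = 0.8116; q_3·w_4 = 0.0902·0 + (-0.6503)·(-4) + (-0.3608)·(-2) + 0.5977·0 + 0.2857·1 = 3.6085.
u_4 = w_4 + 1.5689·q_1 − 0.8116·q_2 − 3.6085·q_3 = (-0.5077, -1.5140, 0.0308, -1.0093, -1.1355).
‖u_4‖ = 2.2043, so q_4 = (-0.2303, -0.6868, 0.0140, -0.4579, -0.5151).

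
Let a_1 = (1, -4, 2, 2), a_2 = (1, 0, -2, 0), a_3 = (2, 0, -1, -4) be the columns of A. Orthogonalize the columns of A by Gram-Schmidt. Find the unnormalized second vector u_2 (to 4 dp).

e_1 = a_1/‖a_1‖ = (1, -4, 2, 2)/5.0000 = (0.2000, -0.8000, 0.4000, 0.4000).
r_{12} = e_1·a_2 = -0.6000.
u_2 = a_2 + 0.6000·e_1 = (1.1200, -0.4800, -1.7600, 0.2400).

u_2 = (1.1200, -0.4800, -1.7600, 0.2400)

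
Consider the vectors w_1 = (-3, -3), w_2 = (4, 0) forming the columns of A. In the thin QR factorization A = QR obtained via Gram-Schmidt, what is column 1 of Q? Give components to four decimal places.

q_1 = w_1/‖w_1‖ = (-3, -3)/4.2426 = (-0.7071, -0.7071).

q_1 = (-0.7071, -0.7071)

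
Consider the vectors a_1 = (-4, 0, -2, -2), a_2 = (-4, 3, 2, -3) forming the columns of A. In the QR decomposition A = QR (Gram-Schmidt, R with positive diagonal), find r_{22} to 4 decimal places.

r_{22} = 4.9497

a_1 = (-4, 0, -2, -2); ‖a_1‖ = 4.8990, so e_1 = (-0.8165, 0.0000, -0.4082, -0.4082).
e_1·a_2 = (-0.8165)·(-4) + 0.0000·3 + (-0.4082)·2 + (-0.4082)·(-3) = 3.6742.
u_2 = a_2 − 3.6742·e_1 = (-1.0000, 3.0000, 3.5000, -1.5000).
r_{22} = ‖u_2‖ = 4.9497.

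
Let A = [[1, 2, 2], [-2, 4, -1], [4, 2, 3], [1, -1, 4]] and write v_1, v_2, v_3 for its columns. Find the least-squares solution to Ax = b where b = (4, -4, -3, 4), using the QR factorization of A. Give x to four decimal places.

x = (-1.0303, -0.7886, 1.3728)

v_1 = (1, -2, 4, 1); ‖v_1‖ = 4.6904, so e_1 = (0.2132, -0.4264, 0.8528, 0.2132).
e_1·v_2 = 0.2132·2 + (-0.4264)·4 + 0.8528·2 + 0.2132·(-1) = 0.2132.
u_2 = v_2 − 0.2132·e_1 = (1.9545, 4.0909, 1.8182, -1.0455).
‖u_2‖ = 4.9955, so e_2 = (0.3913, 0.8189, 0.3640, -0.2093).
e_1·v_3 = 0.2132·2 + (-0.4264)·(-1) + 0.8528·3 + 0.2132·4 = 4.2640; e_2·v_3 = 0.3913·2 + 0.8189·(-1) + 0.3640·3 + (-0.2093)·4 = 0.2184.
u_3 = v_3 − 4.2640·e_1 − 0.2184·e_2 = (1.0055, 0.6393, -0.7158, 3.1366).
‖u_3‖ = 3.4308, so e_3 = (0.2931, 0.1864, -0.2087, 0.9142).
Qᵀb = (0.8528, -3.6397, 4.7098).
Back-substitute: x_3 = 4.7098/3.4308 = 1.3728.
x_2 = (-3.6397 − 0.2184·1.3728)/4.9955 = -0.7886.
x_1 = (0.8528 − 0.2132·(-0.7886) − 4.2640·1.3728)/4.6904 = -1.0303.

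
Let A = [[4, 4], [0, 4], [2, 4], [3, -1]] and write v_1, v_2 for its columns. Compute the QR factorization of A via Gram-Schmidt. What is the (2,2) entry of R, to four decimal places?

v_1 = (4, 0, 2, 3); ‖v_1‖ = 5.3852, so q_1 = (0.7428, 0.0000, 0.3714, 0.5571).
q_1·v_2 = 0.7428·4 + 0.0000·4 + 0.3714·4 + 0.5571·(-1) = 3.8996.
u_2 = v_2 − 3.8996·q_1 = (1.1034, 4.0000, 2.5517, -3.1724).
r_{22} = ‖u_2‖ = 5.8132.

r_{22} = 5.8132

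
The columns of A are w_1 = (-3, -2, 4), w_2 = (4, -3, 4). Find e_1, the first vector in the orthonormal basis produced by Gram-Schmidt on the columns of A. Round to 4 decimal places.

w_1 = (-3, -2, 4); ‖w_1‖ = 5.3852, so e_1 = (-0.5571, -0.3714, 0.7428).

e_1 = (-0.5571, -0.3714, 0.7428)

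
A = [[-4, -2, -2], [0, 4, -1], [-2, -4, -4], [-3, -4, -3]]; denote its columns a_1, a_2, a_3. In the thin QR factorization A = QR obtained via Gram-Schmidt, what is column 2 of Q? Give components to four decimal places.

e_2 = (0.3727, 0.8006, -0.4141, -0.2208)

a_1 = (-4, 0, -2, -3); ‖a_1‖ = 5.3852, so e_1 = (-0.7428, 0.0000, -0.3714, -0.5571).
e_1·a_2 = (-0.7428)·(-2) + 0.0000·4 + (-0.3714)·(-4) + (-0.5571)·(-4) = 5.1995.
u_2 = a_2 − 5.1995·e_1 = (1.8621, 4.0000, -2.0690, -1.1034).
‖u_2‖ = 4.9966, so e_2 = (0.3727, 0.8006, -0.4141, -0.2208).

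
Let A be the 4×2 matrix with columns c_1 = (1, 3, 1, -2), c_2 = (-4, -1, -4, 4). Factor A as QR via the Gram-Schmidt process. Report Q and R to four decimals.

c_1 = (1, 3, 1, -2); ‖c_1‖ = 3.8730, so q_1 = (0.2582, 0.7746, 0.2582, -0.5164).
q_1·c_2 = 0.2582·(-4) + 0.7746·(-1) + 0.2582·(-4) + (-0.5164)·4 = -4.9058.
u_2 = c_2 + 4.9058·q_1 = (-2.7333, 2.8000, -2.7333, 1.4667).
‖u_2‖ = 4.9933, so q_2 = (-0.5474, 0.5607, -0.5474, 0.2937).

Q = [[0.2582, -0.5474], [0.7746, 0.5607], [0.2582, -0.5474], [-0.5164, 0.2937]], R = [[3.8730, -4.9058], [0.0000, 4.9933]]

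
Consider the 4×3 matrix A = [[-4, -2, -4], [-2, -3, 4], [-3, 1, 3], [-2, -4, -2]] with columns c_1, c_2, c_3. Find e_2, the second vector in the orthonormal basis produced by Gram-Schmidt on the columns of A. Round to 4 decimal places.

e_2 = (0.0694, -0.4234, 0.6247, -0.6524)

c_1 = (-4, -2, -3, -2); ‖c_1‖ = 5.7446, so e_1 = (-0.6963, -0.3482, -0.5222, -0.3482).
e_1·c_2 = (-0.6963)·(-2) + (-0.3482)·(-3) + (-0.5222)·1 + (-0.3482)·(-4) = 3.3075.
u_2 = c_2 − 3.3075·e_1 = (0.3030, -1.8485, 2.7273, -2.8485).
‖u_2‖ = 4.3658, so e_2 = (0.0694, -0.4234, 0.6247, -0.6524).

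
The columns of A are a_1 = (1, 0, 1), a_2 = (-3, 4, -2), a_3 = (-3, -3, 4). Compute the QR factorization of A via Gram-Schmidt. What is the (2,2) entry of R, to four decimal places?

a_1 = (1, 0, 1); ‖a_1‖ = 1.4142, so e_1 = (0.7071, 0.0000, 0.7071).
e_1·a_2 = 0.7071·(-3) + 0.0000·4 + 0.7071·(-2) = -3.5355.
u_2 = a_2 + 3.5355·e_1 = (-0.5000, 4.0000, 0.5000).
r_{22} = ‖u_2‖ = 4.0620.

r_{22} = 4.0620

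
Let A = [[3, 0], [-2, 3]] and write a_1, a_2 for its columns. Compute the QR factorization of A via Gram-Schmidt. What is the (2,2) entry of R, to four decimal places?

a_1 = (3, -2); ‖a_1‖ = 3.6056, so q_1 = (0.8321, -0.5547).
q_1·a_2 = 0.8321·0 + (-0.5547)·3 = -1.6641.
u_2 = a_2 + 1.6641·q_1 = (1.3846, 2.0769).
r_{22} = ‖u_2‖ = 2.4962.

r_{22} = 2.4962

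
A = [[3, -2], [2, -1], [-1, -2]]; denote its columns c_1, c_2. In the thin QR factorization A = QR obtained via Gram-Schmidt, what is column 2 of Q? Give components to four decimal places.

e_1 = c_1/‖c_1‖ = (3, 2, -1)/3.7417 = (0.8018, 0.5345, -0.2673).
r_{12} = e_1·c_2 = -1.6036.
u_2 = c_2 + 1.6036·e_1 = (-0.7143, -0.1429, -2.4286).
‖u_2‖ = 2.5355, so e_2 = (-0.2817, -0.0563, -0.9578).

e_2 = (-0.2817, -0.0563, -0.9578)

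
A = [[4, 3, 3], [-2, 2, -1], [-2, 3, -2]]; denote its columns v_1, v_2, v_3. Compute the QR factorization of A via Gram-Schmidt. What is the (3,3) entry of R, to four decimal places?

r_{33} = 0.6990

v_1 = (4, -2, -2); ‖v_1‖ = 4.8990, so q_1 = (0.8165, -0.4082, -0.4082).
q_1·v_2 = 0.8165·3 + (-0.4082)·2 + (-0.4082)·3 = 0.4082.
u_2 = v_2 − 0.4082·q_1 = (2.6667, 2.1667, 3.1667).
‖u_2‖ = 4.6726, so q_2 = (0.5707, 0.4637, 0.6777).
q_1·v_3 = 0.8165·3 + (-0.4082)·(-1) + (-0.4082)·(-2) = 3.6742; q_2·v_3 = 0.5707·3 + 0.4637·(-1) + 0.6777·(-2) = -0.1070.
u_3 = v_3 − 3.6742·q_1 + 0.1070·q_2 = (0.0611, 0.5496, -0.4275).
r_{33} = ‖u_3‖ = 0.6990.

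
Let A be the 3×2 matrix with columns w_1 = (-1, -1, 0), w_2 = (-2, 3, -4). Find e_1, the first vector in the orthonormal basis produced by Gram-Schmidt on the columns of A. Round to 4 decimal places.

w_1 = (-1, -1, 0); ‖w_1‖ = 1.4142, so e_1 = (-0.7071, -0.7071, 0.0000).

e_1 = (-0.7071, -0.7071, 0.0000)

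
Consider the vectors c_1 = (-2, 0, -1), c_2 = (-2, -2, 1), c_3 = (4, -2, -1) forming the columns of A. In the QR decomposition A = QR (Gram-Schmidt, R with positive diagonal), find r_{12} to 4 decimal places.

c_1 = (-2, 0, -1); ‖c_1‖ = 2.2361, so q_1 = (-0.8944, 0.0000, -0.4472).
r_{12} = q_1·c_2 = 1.3416.

r_{12} = 1.3416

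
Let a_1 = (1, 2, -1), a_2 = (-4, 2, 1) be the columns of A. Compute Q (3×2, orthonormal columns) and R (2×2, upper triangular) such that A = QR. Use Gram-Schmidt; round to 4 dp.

Q = [[0.4082, -0.8398], [0.8165, 0.5112], [-0.4082, 0.1826]], R = [[2.4495, -0.4082], [0.0000, 4.5644]]

a_1 = (1, 2, -1); ‖a_1‖ = 2.4495, so e_1 = (0.4082, 0.8165, -0.4082).
e_1·a_2 = 0.4082·(-4) + 0.8165·2 + (-0.4082)·1 = -0.4082.
u_2 = a_2 + 0.4082·e_1 = (-3.8333, 2.3333, 0.8333).
‖u_2‖ = 4.5644, so e_2 = (-0.8398, 0.5112, 0.1826).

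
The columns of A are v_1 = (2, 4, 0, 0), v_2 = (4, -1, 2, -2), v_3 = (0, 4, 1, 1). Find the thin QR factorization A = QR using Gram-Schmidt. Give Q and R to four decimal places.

v_1 = (2, 4, 0, 0); ‖v_1‖ = 4.4721, so e_1 = (0.4472, 0.8944, 0.0000, 0.0000).
e_1·v_2 = 0.4472·4 + 0.8944·(-1) + 0.0000·2 + 0.0000·(-2) = 0.8944.
u_2 = v_2 − 0.8944·e_1 = (3.6000, -1.8000, 2.0000, -2.0000).
‖u_2‖ = 4.9193, so e_2 = (0.7318, -0.3659, 0.4066, -0.4066).
e_1·v_3 = 0.4472·0 + 0.8944·4 + 0.0000·1 + 0.0000·1 = 3.5777; e_2·v_3 = 0.7318·0 + (-0.3659)·4 + 0.4066·1 + (-0.4066)·1 = -1.4636.
u_3 = v_3 − 3.5777·e_1 + 1.4636·e_2 = (-0.5289, 0.2645, 1.5950, 0.4050).
‖u_3‖ = 1.7487, so e_3 = (-0.3025, 0.1512, 0.9121, 0.2316).

Q = [[0.4472, 0.7318, -0.3025], [0.8944, -0.3659, 0.1512], [0.0000, 0.4066, 0.9121], [0.0000, -0.4066, 0.2316]], R = [[4.4721, 0.8944, 3.5777], [0.0000, 4.9193, -1.4636], [0.0000, 0.0000, 1.7487]]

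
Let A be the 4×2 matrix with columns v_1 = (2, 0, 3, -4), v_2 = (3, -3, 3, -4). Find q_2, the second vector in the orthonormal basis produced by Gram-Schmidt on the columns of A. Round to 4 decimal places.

v_1 = (2, 0, 3, -4); ‖v_1‖ = 5.3852, so q_1 = (0.3714, 0.0000, 0.5571, -0.7428).
q_1·v_2 = 0.3714·3 + 0.0000·(-3) + 0.5571·3 + (-0.7428)·(-4) = 5.7566.
u_2 = v_2 − 5.7566·q_1 = (0.8621, -3.0000, -0.2069, 0.2759).
‖u_2‖ = 3.1404, so q_2 = (0.2745, -0.9553, -0.0659, 0.0878).

q_2 = (0.2745, -0.9553, -0.0659, 0.0878)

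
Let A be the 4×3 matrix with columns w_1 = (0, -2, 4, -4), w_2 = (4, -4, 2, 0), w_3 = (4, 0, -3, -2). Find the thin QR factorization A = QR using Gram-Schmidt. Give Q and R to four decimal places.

w_1 = (0, -2, 4, -4); ‖w_1‖ = 6.0000, so q_1 = (0.0000, -0.3333, 0.6667, -0.6667).
q_1·w_2 = 0.0000·4 + (-0.3333)·(-4) + 0.6667·2 + (-0.6667)·0 = 2.6667.
u_2 = w_2 − 2.6667·q_1 = (4.0000, -3.1111, 0.2222, 1.7778).
‖u_2‖ = 5.3748, so q_2 = (0.7442, -0.5788, 0.0413, 0.3308).
q_1·w_3 = 0.0000·4 + (-0.3333)·0 + 0.6667·(-3) + (-0.6667)·(-2) = -0.6667; q_2·w_3 = 0.7442·4 + (-0.5788)·0 + 0.0413·(-3) + 0.3308·(-2) = 2.1913.
u_3 = w_3 + 0.6667·q_1 − 2.1913·q_2 = (2.3692, 1.0462, -2.6462, -3.1692).
‖u_3‖ = 4.8738, so q_3 = (0.4861, 0.2146, -0.5429, -0.6503).

Q = [[0.0000, 0.7442, 0.4861], [-0.3333, -0.5788, 0.2146], [0.6667, 0.0413, -0.5429], [-0.6667, 0.3308, -0.6503]], R = [[6.0000, 2.6667, -0.6667], [0.0000, 5.3748, 2.1913], [0.0000, 0.0000, 4.8738]]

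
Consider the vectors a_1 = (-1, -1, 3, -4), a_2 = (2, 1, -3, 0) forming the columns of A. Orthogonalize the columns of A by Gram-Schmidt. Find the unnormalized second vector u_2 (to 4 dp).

u_2 = (1.5556, 0.5556, -1.6667, -1.7778)

a_1 = (-1, -1, 3, -4); ‖a_1‖ = 5.1962, so q_1 = (-0.1925, -0.1925, 0.5774, -0.7698).
q_1·a_2 = (-0.1925)·2 + (-0.1925)·1 + 0.5774·(-3) + (-0.7698)·0 = -2.3094.
u_2 = a_2 + 2.3094·q_1 = (1.5556, 0.5556, -1.6667, -1.7778).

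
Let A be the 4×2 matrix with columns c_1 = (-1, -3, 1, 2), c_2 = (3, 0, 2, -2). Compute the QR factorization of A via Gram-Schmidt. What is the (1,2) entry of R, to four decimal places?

r_{12} = -1.2910

c_1 = (-1, -3, 1, 2); ‖c_1‖ = 3.8730, so e_1 = (-0.2582, -0.7746, 0.2582, 0.5164).
r_{12} = e_1·c_2 = -1.2910.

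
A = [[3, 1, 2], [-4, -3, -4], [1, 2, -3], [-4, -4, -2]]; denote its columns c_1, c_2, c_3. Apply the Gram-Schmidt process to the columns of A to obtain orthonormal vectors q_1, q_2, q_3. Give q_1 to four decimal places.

c_1 = (3, -4, 1, -4); ‖c_1‖ = 6.4807, so q_1 = (0.4629, -0.6172, 0.1543, -0.6172).

q_1 = (0.4629, -0.6172, 0.1543, -0.6172)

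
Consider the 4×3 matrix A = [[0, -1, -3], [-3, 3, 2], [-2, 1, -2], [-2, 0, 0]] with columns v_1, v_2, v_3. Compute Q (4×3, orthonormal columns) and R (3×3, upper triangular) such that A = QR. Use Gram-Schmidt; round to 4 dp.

Q = [[0.0000, -0.5075, -0.5287], [-0.7276, 0.5374, 0.0314], [-0.4851, -0.1493, -0.6229], [-0.4851, -0.6568, 0.5758]], R = [[4.1231, -2.6679, -0.4851], [0.0000, 1.9704, 2.8958], [0.0000, 0.0000, 2.8946]]

v_1 = (0, -3, -2, -2); ‖v_1‖ = 4.1231, so e_1 = (0.0000, -0.7276, -0.4851, -0.4851).
e_1·v_2 = 0.0000·(-1) + (-0.7276)·3 + (-0.4851)·1 + (-0.4851)·0 = -2.6679.
u_2 = v_2 + 2.6679·e_1 = (-1.0000, 1.0588, -0.2941, -1.2941).
‖u_2‖ = 1.9704, so e_2 = (-0.5075, 0.5374, -0.1493, -0.6568).
e_1·v_3 = 0.0000·(-3) + (-0.7276)·2 + (-0.4851)·(-2) + (-0.4851)·0 = -0.4851; e_2·v_3 = (-0.5075)·(-3) + 0.5374·2 + (-0.1493)·(-2) + (-0.6568)·0 = 2.8958.
u_3 = v_3 + 0.4851·e_1 − 2.8958·e_2 = (-1.5303, 0.0909, -1.8030, 1.6667).
‖u_3‖ = 2.8946, so e_3 = (-0.5287, 0.0314, -0.6229, 0.5758).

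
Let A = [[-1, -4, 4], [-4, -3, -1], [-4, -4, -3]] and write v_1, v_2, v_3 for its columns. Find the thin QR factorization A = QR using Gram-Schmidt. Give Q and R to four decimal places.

Q = [[-0.1741, -0.9597, 0.2205], [-0.6963, 0.2783, 0.6616], [-0.6963, -0.0384, -0.7167]], R = [[5.7446, 5.5705, 2.0889], [0.0000, 3.1575, -4.0020], [0.0000, 0.0000, 2.3707]]

v_1 = (-1, -4, -4); ‖v_1‖ = 5.7446, so e_1 = (-0.1741, -0.6963, -0.6963).
e_1·v_2 = (-0.1741)·(-4) + (-0.6963)·(-3) + (-0.6963)·(-4) = 5.5705.
u_2 = v_2 − 5.5705·e_1 = (-3.0303, 0.8788, -0.1212).
‖u_2‖ = 3.1575, so e_2 = (-0.9597, 0.2783, -0.0384).
e_1·v_3 = (-0.1741)·4 + (-0.6963)·(-1) + (-0.6963)·(-3) = 2.0889; e_2·v_3 = (-0.9597)·4 + 0.2783·(-1) + (-0.0384)·(-3) = -4.0020.
u_3 = v_3 − 2.0889·e_1 + 4.0020·e_2 = (0.5228, 1.5684, -1.6991).
‖u_3‖ = 2.3707, so e_3 = (0.2205, 0.6616, -0.7167).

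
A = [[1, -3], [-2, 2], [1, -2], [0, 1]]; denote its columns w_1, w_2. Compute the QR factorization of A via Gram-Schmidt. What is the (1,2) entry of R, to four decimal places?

r_{12} = -3.6742

w_1 = (1, -2, 1, 0); ‖w_1‖ = 2.4495, so e_1 = (0.4082, -0.8165, 0.4082, 0.0000).
r_{12} = e_1·w_2 = -3.6742.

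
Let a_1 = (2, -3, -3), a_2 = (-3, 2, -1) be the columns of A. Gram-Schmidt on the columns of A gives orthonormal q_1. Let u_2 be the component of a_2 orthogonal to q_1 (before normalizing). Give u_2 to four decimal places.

u_2 = (-2.1818, 0.7727, -2.2273)

a_1 = (2, -3, -3); ‖a_1‖ = 4.6904, so q_1 = (0.4264, -0.6396, -0.6396).
q_1·a_2 = 0.4264·(-3) + (-0.6396)·2 + (-0.6396)·(-1) = -1.9188.
u_2 = a_2 + 1.9188·q_1 = (-2.1818, 0.7727, -2.2273).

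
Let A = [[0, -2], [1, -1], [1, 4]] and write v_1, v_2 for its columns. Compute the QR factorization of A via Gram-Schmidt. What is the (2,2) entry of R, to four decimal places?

r_{22} = 4.0620

q_1 = v_1/‖v_1‖ = (0, 1, 1)/1.4142 = (0.0000, 0.7071, 0.7071).
r_{12} = q_1·v_2 = 2.1213.
u_2 = v_2 − 2.1213·q_1 = (-2.0000, -2.5000, 2.5000).
r_{22} = ‖u_2‖ = 4.0620.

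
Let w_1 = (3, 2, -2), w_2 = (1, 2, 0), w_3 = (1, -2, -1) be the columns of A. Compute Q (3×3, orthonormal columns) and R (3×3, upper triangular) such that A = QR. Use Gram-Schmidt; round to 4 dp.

Q = [[0.7276, -0.1617, 0.6667], [0.4851, 0.8085, -0.3333], [-0.4851, 0.5659, 0.6667]], R = [[4.1231, 1.6977, 0.2425], [0.0000, 1.4552, -2.3445], [0.0000, 0.0000, 0.6667]]

w_1 = (3, 2, -2); ‖w_1‖ = 4.1231, so e_1 = (0.7276, 0.4851, -0.4851).
e_1·w_2 = 0.7276·1 + 0.4851·2 + (-0.4851)·0 = 1.6977.
u_2 = w_2 − 1.6977·e_1 = (-0.2353, 1.1765, 0.8235).
‖u_2‖ = 1.4552, so e_2 = (-0.1617, 0.8085, 0.5659).
e_1·w_3 = 0.7276·1 + 0.4851·(-2) + (-0.4851)·(-1) = 0.2425; e_2·w_3 = (-0.1617)·1 + 0.8085·(-2) + 0.5659·(-1) = -2.3445.
u_3 = w_3 − 0.2425·e_1 + 2.3445·e_2 = (0.4444, -0.2222, 0.4444).
‖u_3‖ = 0.6667, so e_3 = (0.6667, -0.3333, 0.6667).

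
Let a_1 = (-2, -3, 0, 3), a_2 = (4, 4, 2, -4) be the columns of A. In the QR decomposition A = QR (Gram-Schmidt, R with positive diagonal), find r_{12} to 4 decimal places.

a_1 = (-2, -3, 0, 3); ‖a_1‖ = 4.6904, so e_1 = (-0.4264, -0.6396, 0.0000, 0.6396).
r_{12} = e_1·a_2 = -6.8224.

r_{12} = -6.8224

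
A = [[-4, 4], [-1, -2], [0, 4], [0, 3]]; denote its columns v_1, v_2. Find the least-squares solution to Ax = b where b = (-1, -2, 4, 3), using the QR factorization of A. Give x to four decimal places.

x = (1.0896, 0.8946)

v_1 = (-4, -1, 0, 0); ‖v_1‖ = 4.1231, so q_1 = (-0.9701, -0.2425, 0.0000, 0.0000).
q_1·v_2 = (-0.9701)·4 + (-0.2425)·(-2) + 0.0000·4 + 0.0000·3 = -3.3955.
u_2 = v_2 + 3.3955·q_1 = (0.7059, -2.8235, 4.0000, 3.0000).
‖u_2‖ = 5.7854, so q_2 = (0.1220, -0.4880, 0.6914, 0.5185).
Qᵀb = (1.4552, 5.1753).
Back-substitute: x_2 = 5.1753/5.7854 = 0.8946.
x_1 = (1.4552 + 3.3955·0.8946)/4.1231 = 1.0896.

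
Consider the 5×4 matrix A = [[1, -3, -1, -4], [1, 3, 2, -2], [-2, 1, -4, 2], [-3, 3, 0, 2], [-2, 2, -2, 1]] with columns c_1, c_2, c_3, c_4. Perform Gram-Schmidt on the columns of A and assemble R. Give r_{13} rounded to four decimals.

r_{13} = 2.9824

c_1 = (1, 1, -2, -3, -2); ‖c_1‖ = 4.3589, so q_1 = (0.2294, 0.2294, -0.4588, -0.6882, -0.4588).
r_{13} = q_1·c_3 = 2.9824.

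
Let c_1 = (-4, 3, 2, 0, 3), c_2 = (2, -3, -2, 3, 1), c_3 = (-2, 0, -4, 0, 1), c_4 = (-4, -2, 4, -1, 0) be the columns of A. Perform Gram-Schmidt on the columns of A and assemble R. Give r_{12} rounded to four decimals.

r_{12} = -2.9200

c_1 = (-4, 3, 2, 0, 3); ‖c_1‖ = 6.1644, so q_1 = (-0.6489, 0.4867, 0.3244, 0.0000, 0.4867).
r_{12} = q_1·c_2 = -2.9200.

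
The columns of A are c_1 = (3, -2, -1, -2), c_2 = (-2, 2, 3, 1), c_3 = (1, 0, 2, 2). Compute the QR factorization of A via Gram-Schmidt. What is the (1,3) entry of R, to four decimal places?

r_{13} = -0.7071

c_1 = (3, -2, -1, -2); ‖c_1‖ = 4.2426, so q_1 = (0.7071, -0.4714, -0.2357, -0.4714).
r_{13} = q_1·c_3 = -0.7071.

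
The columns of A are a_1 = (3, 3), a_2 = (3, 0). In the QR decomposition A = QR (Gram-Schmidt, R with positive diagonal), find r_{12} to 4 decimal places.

r_{12} = 2.1213

e_1 = a_1/‖a_1‖ = (3, 3)/4.2426 = (0.7071, 0.7071).
r_{12} = e_1·a_2 = 2.1213.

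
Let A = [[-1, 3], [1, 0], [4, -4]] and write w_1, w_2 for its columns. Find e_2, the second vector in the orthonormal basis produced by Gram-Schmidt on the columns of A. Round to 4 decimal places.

w_1 = (-1, 1, 4); ‖w_1‖ = 4.2426, so e_1 = (-0.2357, 0.2357, 0.9428).
e_1·w_2 = (-0.2357)·3 + 0.2357·0 + 0.9428·(-4) = -4.4783.
u_2 = w_2 + 4.4783·e_1 = (1.9444, 1.0556, 0.2222).
‖u_2‖ = 2.2236, so e_2 = (0.8745, 0.4747, 0.0999).

e_2 = (0.8745, 0.4747, 0.0999)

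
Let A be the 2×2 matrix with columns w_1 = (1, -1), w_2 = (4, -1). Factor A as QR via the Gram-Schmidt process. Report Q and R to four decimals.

Q = [[0.7071, 0.7071], [-0.7071, 0.7071]], R = [[1.4142, 3.5355], [0.0000, 2.1213]]

w_1 = (1, -1); ‖w_1‖ = 1.4142, so e_1 = (0.7071, -0.7071).
e_1·w_2 = 0.7071·4 + (-0.7071)·(-1) = 3.5355.
u_2 = w_2 − 3.5355·e_1 = (1.5000, 1.5000).
‖u_2‖ = 2.1213, so e_2 = (0.7071, 0.7071).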